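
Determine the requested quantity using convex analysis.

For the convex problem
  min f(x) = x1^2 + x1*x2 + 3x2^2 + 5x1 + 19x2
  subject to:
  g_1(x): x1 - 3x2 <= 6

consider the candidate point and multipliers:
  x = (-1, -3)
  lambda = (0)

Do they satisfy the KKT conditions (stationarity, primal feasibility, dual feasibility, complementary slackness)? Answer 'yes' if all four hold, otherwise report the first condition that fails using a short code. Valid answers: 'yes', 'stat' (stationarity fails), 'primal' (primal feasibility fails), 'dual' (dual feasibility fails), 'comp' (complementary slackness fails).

Gradient of f: grad f(x) = Q x + c = (0, 0)
Constraint values g_i(x) = a_i^T x - b_i:
  g_1((-1, -3)) = 2
Stationarity residual: grad f(x) + sum_i lambda_i a_i = (0, 0)
  -> stationarity OK
Primal feasibility (all g_i <= 0): FAILS
Dual feasibility (all lambda_i >= 0): OK
Complementary slackness (lambda_i * g_i(x) = 0 for all i): OK

Verdict: the first failing condition is primal_feasibility -> primal.

primal


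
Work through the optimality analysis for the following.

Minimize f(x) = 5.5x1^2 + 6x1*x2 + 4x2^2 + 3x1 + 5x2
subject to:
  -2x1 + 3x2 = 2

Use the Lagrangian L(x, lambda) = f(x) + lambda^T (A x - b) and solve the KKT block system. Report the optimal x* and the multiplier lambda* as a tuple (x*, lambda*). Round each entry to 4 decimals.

Form the Lagrangian:
  L(x, lambda) = (1/2) x^T Q x + c^T x + lambda^T (A x - b)
Stationarity (grad_x L = 0): Q x + c + A^T lambda = 0.
Primal feasibility: A x = b.

This gives the KKT block system:
  [ Q   A^T ] [ x     ]   [-c ]
  [ A    0  ] [ lambda ] = [ b ]

Solving the linear system:
  x*      = (-0.6158, 0.2562)
  lambda* = (-1.1182)
  f(x*)   = 0.835

x* = (-0.6158, 0.2562), lambda* = (-1.1182)


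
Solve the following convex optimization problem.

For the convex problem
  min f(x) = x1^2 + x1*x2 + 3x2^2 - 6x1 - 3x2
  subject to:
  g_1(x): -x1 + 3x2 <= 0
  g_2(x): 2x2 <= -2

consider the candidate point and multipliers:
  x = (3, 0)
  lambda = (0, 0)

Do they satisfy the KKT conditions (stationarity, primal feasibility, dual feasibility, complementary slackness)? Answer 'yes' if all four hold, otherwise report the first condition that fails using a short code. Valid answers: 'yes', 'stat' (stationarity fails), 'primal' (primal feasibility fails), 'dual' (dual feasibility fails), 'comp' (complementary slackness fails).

Gradient of f: grad f(x) = Q x + c = (0, 0)
Constraint values g_i(x) = a_i^T x - b_i:
  g_1((3, 0)) = -3
  g_2((3, 0)) = 2
Stationarity residual: grad f(x) + sum_i lambda_i a_i = (0, 0)
  -> stationarity OK
Primal feasibility (all g_i <= 0): FAILS
Dual feasibility (all lambda_i >= 0): OK
Complementary slackness (lambda_i * g_i(x) = 0 for all i): OK

Verdict: the first failing condition is primal_feasibility -> primal.

primal


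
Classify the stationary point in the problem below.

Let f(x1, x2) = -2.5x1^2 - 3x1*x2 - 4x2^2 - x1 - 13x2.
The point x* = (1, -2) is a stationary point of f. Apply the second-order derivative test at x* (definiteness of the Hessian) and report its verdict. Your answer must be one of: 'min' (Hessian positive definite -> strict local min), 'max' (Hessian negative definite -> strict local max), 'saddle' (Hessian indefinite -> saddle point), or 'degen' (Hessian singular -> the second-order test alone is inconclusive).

Compute the Hessian H = grad^2 f:
  H = [[-5, -3], [-3, -8]]
Verify stationarity: grad f(x*) = H x* + g = (0, 0).
Eigenvalues of H: -9.8541, -3.1459.
Both eigenvalues < 0, so H is negative definite -> x* is a strict local max.

max


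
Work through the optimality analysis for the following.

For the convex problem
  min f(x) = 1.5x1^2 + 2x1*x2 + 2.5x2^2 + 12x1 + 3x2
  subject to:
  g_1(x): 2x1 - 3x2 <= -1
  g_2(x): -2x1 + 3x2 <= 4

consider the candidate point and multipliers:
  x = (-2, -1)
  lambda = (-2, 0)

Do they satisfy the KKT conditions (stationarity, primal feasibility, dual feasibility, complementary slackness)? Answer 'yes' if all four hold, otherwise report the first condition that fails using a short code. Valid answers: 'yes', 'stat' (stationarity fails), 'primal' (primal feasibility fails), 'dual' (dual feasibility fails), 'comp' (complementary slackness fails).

Gradient of f: grad f(x) = Q x + c = (4, -6)
Constraint values g_i(x) = a_i^T x - b_i:
  g_1((-2, -1)) = 0
  g_2((-2, -1)) = -3
Stationarity residual: grad f(x) + sum_i lambda_i a_i = (0, 0)
  -> stationarity OK
Primal feasibility (all g_i <= 0): OK
Dual feasibility (all lambda_i >= 0): FAILS
Complementary slackness (lambda_i * g_i(x) = 0 for all i): OK

Verdict: the first failing condition is dual_feasibility -> dual.

dual


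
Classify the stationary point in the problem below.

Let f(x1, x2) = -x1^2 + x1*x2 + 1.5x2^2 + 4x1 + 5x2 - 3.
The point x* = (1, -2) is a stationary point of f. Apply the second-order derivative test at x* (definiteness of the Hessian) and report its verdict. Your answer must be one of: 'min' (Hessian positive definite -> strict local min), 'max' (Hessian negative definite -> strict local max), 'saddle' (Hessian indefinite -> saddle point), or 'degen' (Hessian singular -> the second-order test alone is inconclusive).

Compute the Hessian H = grad^2 f:
  H = [[-2, 1], [1, 3]]
Verify stationarity: grad f(x*) = H x* + g = (0, 0).
Eigenvalues of H: -2.1926, 3.1926.
Eigenvalues have mixed signs, so H is indefinite -> x* is a saddle point.

saddle


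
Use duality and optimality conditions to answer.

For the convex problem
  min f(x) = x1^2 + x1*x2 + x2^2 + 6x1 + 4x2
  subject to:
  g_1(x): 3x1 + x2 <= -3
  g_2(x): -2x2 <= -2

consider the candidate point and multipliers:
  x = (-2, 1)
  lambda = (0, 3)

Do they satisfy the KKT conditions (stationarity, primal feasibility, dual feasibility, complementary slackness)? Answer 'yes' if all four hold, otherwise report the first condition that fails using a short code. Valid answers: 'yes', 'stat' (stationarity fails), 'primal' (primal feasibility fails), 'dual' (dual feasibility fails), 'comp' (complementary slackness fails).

Gradient of f: grad f(x) = Q x + c = (3, 4)
Constraint values g_i(x) = a_i^T x - b_i:
  g_1((-2, 1)) = -2
  g_2((-2, 1)) = 0
Stationarity residual: grad f(x) + sum_i lambda_i a_i = (3, -2)
  -> stationarity FAILS
Primal feasibility (all g_i <= 0): OK
Dual feasibility (all lambda_i >= 0): OK
Complementary slackness (lambda_i * g_i(x) = 0 for all i): OK

Verdict: the first failing condition is stationarity -> stat.

stat


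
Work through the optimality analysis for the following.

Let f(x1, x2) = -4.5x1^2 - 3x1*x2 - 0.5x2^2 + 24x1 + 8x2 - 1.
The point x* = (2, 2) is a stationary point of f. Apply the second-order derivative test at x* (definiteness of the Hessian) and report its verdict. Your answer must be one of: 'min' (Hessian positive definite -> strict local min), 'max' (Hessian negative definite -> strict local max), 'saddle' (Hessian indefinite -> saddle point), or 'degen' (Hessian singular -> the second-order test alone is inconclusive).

Compute the Hessian H = grad^2 f:
  H = [[-9, -3], [-3, -1]]
Verify stationarity: grad f(x*) = H x* + g = (0, 0).
Eigenvalues of H: -10, 0.
H has a zero eigenvalue (singular; negative semidefinite but not definite), so H is neither positive definite, negative definite, nor indefinite. The second-order test alone is inconclusive -> degen.
(Indeed, f is constant along the null direction of H through x*, so x* is not a strict local extremum.)

degen


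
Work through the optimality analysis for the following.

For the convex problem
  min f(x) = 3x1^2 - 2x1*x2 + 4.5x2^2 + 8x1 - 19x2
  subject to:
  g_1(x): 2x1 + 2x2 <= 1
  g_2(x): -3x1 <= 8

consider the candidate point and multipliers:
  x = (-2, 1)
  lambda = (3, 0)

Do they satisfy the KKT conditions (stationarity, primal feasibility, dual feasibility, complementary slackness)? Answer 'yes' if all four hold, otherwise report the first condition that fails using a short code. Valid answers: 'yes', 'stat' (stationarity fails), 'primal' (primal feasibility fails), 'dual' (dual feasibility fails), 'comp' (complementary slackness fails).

Gradient of f: grad f(x) = Q x + c = (-6, -6)
Constraint values g_i(x) = a_i^T x - b_i:
  g_1((-2, 1)) = -3
  g_2((-2, 1)) = -2
Stationarity residual: grad f(x) + sum_i lambda_i a_i = (0, 0)
  -> stationarity OK
Primal feasibility (all g_i <= 0): OK
Dual feasibility (all lambda_i >= 0): OK
Complementary slackness (lambda_i * g_i(x) = 0 for all i): FAILS

Verdict: the first failing condition is complementary_slackness -> comp.

comp


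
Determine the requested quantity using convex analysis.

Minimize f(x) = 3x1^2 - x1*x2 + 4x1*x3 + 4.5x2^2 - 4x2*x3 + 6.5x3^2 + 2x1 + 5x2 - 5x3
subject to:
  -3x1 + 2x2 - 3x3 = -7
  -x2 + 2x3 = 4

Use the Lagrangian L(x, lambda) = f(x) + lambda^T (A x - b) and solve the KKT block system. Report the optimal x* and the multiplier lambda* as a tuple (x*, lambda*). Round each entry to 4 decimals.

Form the Lagrangian:
  L(x, lambda) = (1/2) x^T Q x + c^T x + lambda^T (A x - b)
Stationarity (grad_x L = 0): Q x + c + A^T lambda = 0.
Primal feasibility: A x = b.

This gives the KKT block system:
  [ Q   A^T ] [ x     ]   [-c ]
  [ A    0  ] [ lambda ] = [ b ]

Solving the linear system:
  x*      = (0.146, -1.1238, 1.4381)
  lambda* = (3.2508, -4.5111)
  f(x*)   = 14.1413

x* = (0.146, -1.1238, 1.4381), lambda* = (3.2508, -4.5111)


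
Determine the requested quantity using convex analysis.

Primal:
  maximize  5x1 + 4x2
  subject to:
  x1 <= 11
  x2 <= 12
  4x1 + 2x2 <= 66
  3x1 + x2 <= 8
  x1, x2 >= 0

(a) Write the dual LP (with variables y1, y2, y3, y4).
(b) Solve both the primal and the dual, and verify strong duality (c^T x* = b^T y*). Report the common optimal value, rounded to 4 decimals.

The standard primal-dual pair for 'max c^T x s.t. A x <= b, x >= 0' is:
  Dual:  min b^T y  s.t.  A^T y >= c,  y >= 0.

So the dual LP is:
  minimize  11y1 + 12y2 + 66y3 + 8y4
  subject to:
    y1 + 4y3 + 3y4 >= 5
    y2 + 2y3 + y4 >= 4
    y1, y2, y3, y4 >= 0

Solving the primal: x* = (0, 8).
  primal value c^T x* = 32.
Solving the dual: y* = (0, 0, 0, 4).
  dual value b^T y* = 32.
Strong duality: c^T x* = b^T y*. Confirmed.

32


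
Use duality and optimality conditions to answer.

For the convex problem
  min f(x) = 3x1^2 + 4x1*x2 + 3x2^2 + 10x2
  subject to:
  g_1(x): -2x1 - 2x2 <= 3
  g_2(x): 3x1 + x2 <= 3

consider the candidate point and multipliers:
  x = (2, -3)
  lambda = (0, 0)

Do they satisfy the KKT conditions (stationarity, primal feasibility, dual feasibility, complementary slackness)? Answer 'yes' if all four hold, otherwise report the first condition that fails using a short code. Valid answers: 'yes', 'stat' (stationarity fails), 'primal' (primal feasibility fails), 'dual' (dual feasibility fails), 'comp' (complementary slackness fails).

Gradient of f: grad f(x) = Q x + c = (0, 0)
Constraint values g_i(x) = a_i^T x - b_i:
  g_1((2, -3)) = -1
  g_2((2, -3)) = 0
Stationarity residual: grad f(x) + sum_i lambda_i a_i = (0, 0)
  -> stationarity OK
Primal feasibility (all g_i <= 0): OK
Dual feasibility (all lambda_i >= 0): OK
Complementary slackness (lambda_i * g_i(x) = 0 for all i): OK

Verdict: yes, KKT holds.

yes


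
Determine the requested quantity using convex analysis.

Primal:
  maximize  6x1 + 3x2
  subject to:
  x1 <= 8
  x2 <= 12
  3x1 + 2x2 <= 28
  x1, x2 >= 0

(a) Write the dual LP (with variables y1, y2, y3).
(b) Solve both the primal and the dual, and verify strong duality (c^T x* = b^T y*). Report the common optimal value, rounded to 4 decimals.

The standard primal-dual pair for 'max c^T x s.t. A x <= b, x >= 0' is:
  Dual:  min b^T y  s.t.  A^T y >= c,  y >= 0.

So the dual LP is:
  minimize  8y1 + 12y2 + 28y3
  subject to:
    y1 + 3y3 >= 6
    y2 + 2y3 >= 3
    y1, y2, y3 >= 0

Solving the primal: x* = (8, 2).
  primal value c^T x* = 54.
Solving the dual: y* = (1.5, 0, 1.5).
  dual value b^T y* = 54.
Strong duality: c^T x* = b^T y*. Confirmed.

54


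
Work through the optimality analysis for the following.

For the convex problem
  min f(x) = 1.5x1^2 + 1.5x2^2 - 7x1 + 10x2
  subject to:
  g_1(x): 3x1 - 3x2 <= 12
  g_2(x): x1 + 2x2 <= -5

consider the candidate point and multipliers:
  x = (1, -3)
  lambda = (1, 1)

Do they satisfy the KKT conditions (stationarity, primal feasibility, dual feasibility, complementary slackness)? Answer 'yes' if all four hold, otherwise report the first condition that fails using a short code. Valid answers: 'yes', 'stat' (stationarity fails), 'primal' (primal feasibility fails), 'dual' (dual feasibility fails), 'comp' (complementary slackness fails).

Gradient of f: grad f(x) = Q x + c = (-4, 1)
Constraint values g_i(x) = a_i^T x - b_i:
  g_1((1, -3)) = 0
  g_2((1, -3)) = 0
Stationarity residual: grad f(x) + sum_i lambda_i a_i = (0, 0)
  -> stationarity OK
Primal feasibility (all g_i <= 0): OK
Dual feasibility (all lambda_i >= 0): OK
Complementary slackness (lambda_i * g_i(x) = 0 for all i): OK

Verdict: yes, KKT holds.

yes


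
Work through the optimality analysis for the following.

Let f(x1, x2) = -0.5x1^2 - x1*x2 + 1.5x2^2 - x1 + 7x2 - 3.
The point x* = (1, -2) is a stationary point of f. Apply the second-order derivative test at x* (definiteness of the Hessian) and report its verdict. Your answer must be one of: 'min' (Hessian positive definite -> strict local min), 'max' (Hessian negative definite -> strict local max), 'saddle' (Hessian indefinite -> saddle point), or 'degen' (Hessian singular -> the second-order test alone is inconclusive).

Compute the Hessian H = grad^2 f:
  H = [[-1, -1], [-1, 3]]
Verify stationarity: grad f(x*) = H x* + g = (0, 0).
Eigenvalues of H: -1.2361, 3.2361.
Eigenvalues have mixed signs, so H is indefinite -> x* is a saddle point.

saddle


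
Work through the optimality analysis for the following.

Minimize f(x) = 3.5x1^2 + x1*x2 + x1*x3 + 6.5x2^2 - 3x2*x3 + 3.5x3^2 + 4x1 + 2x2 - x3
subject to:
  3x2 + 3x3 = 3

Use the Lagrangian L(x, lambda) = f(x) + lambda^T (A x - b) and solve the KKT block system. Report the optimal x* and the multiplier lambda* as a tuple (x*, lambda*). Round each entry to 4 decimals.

Form the Lagrangian:
  L(x, lambda) = (1/2) x^T Q x + c^T x + lambda^T (A x - b)
Stationarity (grad_x L = 0): Q x + c + A^T lambda = 0.
Primal feasibility: A x = b.

This gives the KKT block system:
  [ Q   A^T ] [ x     ]   [-c ]
  [ A    0  ] [ lambda ] = [ b ]

Solving the linear system:
  x*      = (-0.7143, 0.2692, 0.7308)
  lambda* = (-0.8645)
  f(x*)   = -0.228

x* = (-0.7143, 0.2692, 0.7308), lambda* = (-0.8645)


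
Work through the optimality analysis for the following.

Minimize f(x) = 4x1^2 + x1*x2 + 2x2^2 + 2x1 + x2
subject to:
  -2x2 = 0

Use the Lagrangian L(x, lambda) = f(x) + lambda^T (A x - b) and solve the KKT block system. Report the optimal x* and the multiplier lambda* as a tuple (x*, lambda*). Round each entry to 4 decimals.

Form the Lagrangian:
  L(x, lambda) = (1/2) x^T Q x + c^T x + lambda^T (A x - b)
Stationarity (grad_x L = 0): Q x + c + A^T lambda = 0.
Primal feasibility: A x = b.

This gives the KKT block system:
  [ Q   A^T ] [ x     ]   [-c ]
  [ A    0  ] [ lambda ] = [ b ]

Solving the linear system:
  x*      = (-0.25, 0)
  lambda* = (0.375)
  f(x*)   = -0.25

x* = (-0.25, 0), lambda* = (0.375)


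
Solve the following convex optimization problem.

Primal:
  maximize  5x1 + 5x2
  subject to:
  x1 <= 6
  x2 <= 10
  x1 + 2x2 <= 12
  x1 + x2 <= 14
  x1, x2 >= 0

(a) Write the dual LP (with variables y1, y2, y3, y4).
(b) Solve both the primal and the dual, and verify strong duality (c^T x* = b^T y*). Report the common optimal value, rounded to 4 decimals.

The standard primal-dual pair for 'max c^T x s.t. A x <= b, x >= 0' is:
  Dual:  min b^T y  s.t.  A^T y >= c,  y >= 0.

So the dual LP is:
  minimize  6y1 + 10y2 + 12y3 + 14y4
  subject to:
    y1 + y3 + y4 >= 5
    y2 + 2y3 + y4 >= 5
    y1, y2, y3, y4 >= 0

Solving the primal: x* = (6, 3).
  primal value c^T x* = 45.
Solving the dual: y* = (2.5, 0, 2.5, 0).
  dual value b^T y* = 45.
Strong duality: c^T x* = b^T y*. Confirmed.

45


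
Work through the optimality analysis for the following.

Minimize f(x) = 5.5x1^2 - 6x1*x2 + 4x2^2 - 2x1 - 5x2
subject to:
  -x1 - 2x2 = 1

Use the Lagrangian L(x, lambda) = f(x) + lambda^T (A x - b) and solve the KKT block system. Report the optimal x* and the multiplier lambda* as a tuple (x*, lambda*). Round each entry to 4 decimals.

Form the Lagrangian:
  L(x, lambda) = (1/2) x^T Q x + c^T x + lambda^T (A x - b)
Stationarity (grad_x L = 0): Q x + c + A^T lambda = 0.
Primal feasibility: A x = b.

This gives the KKT block system:
  [ Q   A^T ] [ x     ]   [-c ]
  [ A    0  ] [ lambda ] = [ b ]

Solving the linear system:
  x*      = (-0.2895, -0.3553)
  lambda* = (-3.0526)
  f(x*)   = 2.7039

x* = (-0.2895, -0.3553), lambda* = (-3.0526)


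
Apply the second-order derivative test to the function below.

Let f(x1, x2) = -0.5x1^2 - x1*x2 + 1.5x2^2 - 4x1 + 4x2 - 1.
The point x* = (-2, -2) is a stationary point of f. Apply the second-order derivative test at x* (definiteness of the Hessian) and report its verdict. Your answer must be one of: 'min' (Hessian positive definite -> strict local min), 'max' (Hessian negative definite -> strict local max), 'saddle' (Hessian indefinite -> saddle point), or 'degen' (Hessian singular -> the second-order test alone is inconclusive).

Compute the Hessian H = grad^2 f:
  H = [[-1, -1], [-1, 3]]
Verify stationarity: grad f(x*) = H x* + g = (0, 0).
Eigenvalues of H: -1.2361, 3.2361.
Eigenvalues have mixed signs, so H is indefinite -> x* is a saddle point.

saddle


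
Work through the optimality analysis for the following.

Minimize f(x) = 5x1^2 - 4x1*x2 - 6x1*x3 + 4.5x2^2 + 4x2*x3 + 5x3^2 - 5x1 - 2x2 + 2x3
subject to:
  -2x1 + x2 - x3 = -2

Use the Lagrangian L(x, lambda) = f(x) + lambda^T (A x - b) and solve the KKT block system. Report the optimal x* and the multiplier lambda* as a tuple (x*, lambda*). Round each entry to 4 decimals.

Form the Lagrangian:
  L(x, lambda) = (1/2) x^T Q x + c^T x + lambda^T (A x - b)
Stationarity (grad_x L = 0): Q x + c + A^T lambda = 0.
Primal feasibility: A x = b.

This gives the KKT block system:
  [ Q   A^T ] [ x     ]   [-c ]
  [ A    0  ] [ lambda ] = [ b ]

Solving the linear system:
  x*      = (1.0523, 0.444, 0.3394)
  lambda* = (0.8556)
  f(x*)   = -1.88

x* = (1.0523, 0.444, 0.3394), lambda* = (0.8556)


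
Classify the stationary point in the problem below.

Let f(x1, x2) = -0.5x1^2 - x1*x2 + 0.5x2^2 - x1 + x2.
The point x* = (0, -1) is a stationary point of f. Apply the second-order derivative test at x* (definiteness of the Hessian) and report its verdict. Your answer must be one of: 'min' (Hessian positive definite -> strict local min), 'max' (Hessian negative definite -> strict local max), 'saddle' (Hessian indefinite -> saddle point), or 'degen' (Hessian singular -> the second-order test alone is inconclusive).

Compute the Hessian H = grad^2 f:
  H = [[-1, -1], [-1, 1]]
Verify stationarity: grad f(x*) = H x* + g = (0, 0).
Eigenvalues of H: -1.4142, 1.4142.
Eigenvalues have mixed signs, so H is indefinite -> x* is a saddle point.

saddle


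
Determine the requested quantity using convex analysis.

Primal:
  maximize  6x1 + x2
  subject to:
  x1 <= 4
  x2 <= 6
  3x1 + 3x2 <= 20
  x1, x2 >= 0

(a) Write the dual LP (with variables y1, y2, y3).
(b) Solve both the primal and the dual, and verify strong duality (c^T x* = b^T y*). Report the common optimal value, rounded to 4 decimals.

The standard primal-dual pair for 'max c^T x s.t. A x <= b, x >= 0' is:
  Dual:  min b^T y  s.t.  A^T y >= c,  y >= 0.

So the dual LP is:
  minimize  4y1 + 6y2 + 20y3
  subject to:
    y1 + 3y3 >= 6
    y2 + 3y3 >= 1
    y1, y2, y3 >= 0

Solving the primal: x* = (4, 2.6667).
  primal value c^T x* = 26.6667.
Solving the dual: y* = (5, 0, 0.3333).
  dual value b^T y* = 26.6667.
Strong duality: c^T x* = b^T y*. Confirmed.

26.6667


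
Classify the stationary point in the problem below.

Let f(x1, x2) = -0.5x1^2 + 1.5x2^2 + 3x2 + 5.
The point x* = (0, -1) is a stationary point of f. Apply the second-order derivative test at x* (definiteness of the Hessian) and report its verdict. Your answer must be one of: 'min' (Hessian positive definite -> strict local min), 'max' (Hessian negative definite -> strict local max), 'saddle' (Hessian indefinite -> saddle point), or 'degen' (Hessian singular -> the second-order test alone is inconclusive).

Compute the Hessian H = grad^2 f:
  H = [[-1, 0], [0, 3]]
Verify stationarity: grad f(x*) = H x* + g = (0, 0).
Eigenvalues of H: -1, 3.
Eigenvalues have mixed signs, so H is indefinite -> x* is a saddle point.

saddle


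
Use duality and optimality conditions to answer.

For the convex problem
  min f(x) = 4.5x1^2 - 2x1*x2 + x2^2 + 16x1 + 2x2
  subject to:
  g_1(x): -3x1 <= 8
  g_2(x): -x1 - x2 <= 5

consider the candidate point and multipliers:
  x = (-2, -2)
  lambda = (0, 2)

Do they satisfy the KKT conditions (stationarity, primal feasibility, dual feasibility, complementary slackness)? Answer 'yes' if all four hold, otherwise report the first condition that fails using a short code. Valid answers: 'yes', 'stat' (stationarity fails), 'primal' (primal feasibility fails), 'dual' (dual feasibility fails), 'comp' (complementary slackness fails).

Gradient of f: grad f(x) = Q x + c = (2, 2)
Constraint values g_i(x) = a_i^T x - b_i:
  g_1((-2, -2)) = -2
  g_2((-2, -2)) = -1
Stationarity residual: grad f(x) + sum_i lambda_i a_i = (0, 0)
  -> stationarity OK
Primal feasibility (all g_i <= 0): OK
Dual feasibility (all lambda_i >= 0): OK
Complementary slackness (lambda_i * g_i(x) = 0 for all i): FAILS

Verdict: the first failing condition is complementary_slackness -> comp.

comp


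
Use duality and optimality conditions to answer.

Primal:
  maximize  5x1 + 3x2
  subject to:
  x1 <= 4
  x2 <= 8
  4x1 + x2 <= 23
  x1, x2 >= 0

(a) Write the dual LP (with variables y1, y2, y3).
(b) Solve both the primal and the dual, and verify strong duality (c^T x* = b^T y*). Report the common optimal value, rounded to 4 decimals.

The standard primal-dual pair for 'max c^T x s.t. A x <= b, x >= 0' is:
  Dual:  min b^T y  s.t.  A^T y >= c,  y >= 0.

So the dual LP is:
  minimize  4y1 + 8y2 + 23y3
  subject to:
    y1 + 4y3 >= 5
    y2 + y3 >= 3
    y1, y2, y3 >= 0

Solving the primal: x* = (3.75, 8).
  primal value c^T x* = 42.75.
Solving the dual: y* = (0, 1.75, 1.25).
  dual value b^T y* = 42.75.
Strong duality: c^T x* = b^T y*. Confirmed.

42.75


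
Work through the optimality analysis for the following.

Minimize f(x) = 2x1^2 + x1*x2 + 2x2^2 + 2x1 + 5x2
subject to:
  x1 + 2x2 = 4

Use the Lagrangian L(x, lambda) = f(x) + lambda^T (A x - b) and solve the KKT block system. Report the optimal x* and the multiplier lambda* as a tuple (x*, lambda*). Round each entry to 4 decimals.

Form the Lagrangian:
  L(x, lambda) = (1/2) x^T Q x + c^T x + lambda^T (A x - b)
Stationarity (grad_x L = 0): Q x + c + A^T lambda = 0.
Primal feasibility: A x = b.

This gives the KKT block system:
  [ Q   A^T ] [ x     ]   [-c ]
  [ A    0  ] [ lambda ] = [ b ]

Solving the linear system:
  x*      = (0.625, 1.6875)
  lambda* = (-6.1875)
  f(x*)   = 17.2188

x* = (0.625, 1.6875), lambda* = (-6.1875)


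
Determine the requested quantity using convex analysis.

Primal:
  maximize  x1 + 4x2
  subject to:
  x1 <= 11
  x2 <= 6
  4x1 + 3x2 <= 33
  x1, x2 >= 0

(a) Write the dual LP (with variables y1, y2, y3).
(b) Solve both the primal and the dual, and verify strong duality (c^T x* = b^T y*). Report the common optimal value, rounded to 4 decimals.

The standard primal-dual pair for 'max c^T x s.t. A x <= b, x >= 0' is:
  Dual:  min b^T y  s.t.  A^T y >= c,  y >= 0.

So the dual LP is:
  minimize  11y1 + 6y2 + 33y3
  subject to:
    y1 + 4y3 >= 1
    y2 + 3y3 >= 4
    y1, y2, y3 >= 0

Solving the primal: x* = (3.75, 6).
  primal value c^T x* = 27.75.
Solving the dual: y* = (0, 3.25, 0.25).
  dual value b^T y* = 27.75.
Strong duality: c^T x* = b^T y*. Confirmed.

27.75


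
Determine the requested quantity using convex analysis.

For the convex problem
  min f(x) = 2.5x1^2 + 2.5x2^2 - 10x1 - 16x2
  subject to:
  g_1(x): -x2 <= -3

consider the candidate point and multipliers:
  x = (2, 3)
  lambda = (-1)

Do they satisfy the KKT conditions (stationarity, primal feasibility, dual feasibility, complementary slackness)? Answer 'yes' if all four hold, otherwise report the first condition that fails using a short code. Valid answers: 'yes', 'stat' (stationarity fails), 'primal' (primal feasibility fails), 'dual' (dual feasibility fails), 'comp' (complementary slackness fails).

Gradient of f: grad f(x) = Q x + c = (0, -1)
Constraint values g_i(x) = a_i^T x - b_i:
  g_1((2, 3)) = 0
Stationarity residual: grad f(x) + sum_i lambda_i a_i = (0, 0)
  -> stationarity OK
Primal feasibility (all g_i <= 0): OK
Dual feasibility (all lambda_i >= 0): FAILS
Complementary slackness (lambda_i * g_i(x) = 0 for all i): OK

Verdict: the first failing condition is dual_feasibility -> dual.

dual


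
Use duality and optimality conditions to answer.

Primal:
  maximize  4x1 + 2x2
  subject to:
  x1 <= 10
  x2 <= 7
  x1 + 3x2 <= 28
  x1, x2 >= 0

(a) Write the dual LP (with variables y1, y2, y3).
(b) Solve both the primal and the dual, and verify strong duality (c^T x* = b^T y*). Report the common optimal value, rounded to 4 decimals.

The standard primal-dual pair for 'max c^T x s.t. A x <= b, x >= 0' is:
  Dual:  min b^T y  s.t.  A^T y >= c,  y >= 0.

So the dual LP is:
  minimize  10y1 + 7y2 + 28y3
  subject to:
    y1 + y3 >= 4
    y2 + 3y3 >= 2
    y1, y2, y3 >= 0

Solving the primal: x* = (10, 6).
  primal value c^T x* = 52.
Solving the dual: y* = (3.3333, 0, 0.6667).
  dual value b^T y* = 52.
Strong duality: c^T x* = b^T y*. Confirmed.

52


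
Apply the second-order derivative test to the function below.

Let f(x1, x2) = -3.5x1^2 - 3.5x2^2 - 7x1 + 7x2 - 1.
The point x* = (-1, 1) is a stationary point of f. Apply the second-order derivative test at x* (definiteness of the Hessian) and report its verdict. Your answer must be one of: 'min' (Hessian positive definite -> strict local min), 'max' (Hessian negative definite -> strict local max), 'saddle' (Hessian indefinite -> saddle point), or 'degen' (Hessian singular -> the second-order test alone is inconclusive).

Compute the Hessian H = grad^2 f:
  H = [[-7, 0], [0, -7]]
Verify stationarity: grad f(x*) = H x* + g = (0, 0).
Eigenvalues of H: -7, -7.
Both eigenvalues < 0, so H is negative definite -> x* is a strict local max.

max


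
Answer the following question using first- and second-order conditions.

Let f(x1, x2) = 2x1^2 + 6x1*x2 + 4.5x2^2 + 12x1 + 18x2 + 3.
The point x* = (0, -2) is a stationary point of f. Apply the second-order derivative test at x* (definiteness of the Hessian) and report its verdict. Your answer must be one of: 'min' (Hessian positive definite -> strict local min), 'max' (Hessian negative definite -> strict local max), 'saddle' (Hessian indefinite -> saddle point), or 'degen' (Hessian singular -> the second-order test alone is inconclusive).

Compute the Hessian H = grad^2 f:
  H = [[4, 6], [6, 9]]
Verify stationarity: grad f(x*) = H x* + g = (0, 0).
Eigenvalues of H: 0, 13.
H has a zero eigenvalue (singular; positive semidefinite but not definite), so H is neither positive definite, negative definite, nor indefinite. The second-order test alone is inconclusive -> degen.
(Indeed, f is constant along the null direction of H through x*, so x* is not a strict local extremum.)

degen


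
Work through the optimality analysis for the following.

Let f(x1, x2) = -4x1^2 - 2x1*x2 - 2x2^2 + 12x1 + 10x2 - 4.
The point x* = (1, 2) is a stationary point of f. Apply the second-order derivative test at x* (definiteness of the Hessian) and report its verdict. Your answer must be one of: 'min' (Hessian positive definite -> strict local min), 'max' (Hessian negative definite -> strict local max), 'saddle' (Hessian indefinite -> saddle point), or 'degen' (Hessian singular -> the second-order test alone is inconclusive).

Compute the Hessian H = grad^2 f:
  H = [[-8, -2], [-2, -4]]
Verify stationarity: grad f(x*) = H x* + g = (0, 0).
Eigenvalues of H: -8.8284, -3.1716.
Both eigenvalues < 0, so H is negative definite -> x* is a strict local max.

max


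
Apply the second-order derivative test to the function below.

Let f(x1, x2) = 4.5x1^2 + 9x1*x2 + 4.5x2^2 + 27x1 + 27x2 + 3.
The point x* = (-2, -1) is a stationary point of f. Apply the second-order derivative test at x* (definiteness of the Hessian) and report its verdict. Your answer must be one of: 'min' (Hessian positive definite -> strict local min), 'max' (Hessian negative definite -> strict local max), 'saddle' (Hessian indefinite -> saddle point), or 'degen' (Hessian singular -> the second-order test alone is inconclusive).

Compute the Hessian H = grad^2 f:
  H = [[9, 9], [9, 9]]
Verify stationarity: grad f(x*) = H x* + g = (0, 0).
Eigenvalues of H: 0, 18.
H has a zero eigenvalue (singular; positive semidefinite but not definite), so H is neither positive definite, negative definite, nor indefinite. The second-order test alone is inconclusive -> degen.
(Indeed, f is constant along the null direction of H through x*, so x* is not a strict local extremum.)

degen


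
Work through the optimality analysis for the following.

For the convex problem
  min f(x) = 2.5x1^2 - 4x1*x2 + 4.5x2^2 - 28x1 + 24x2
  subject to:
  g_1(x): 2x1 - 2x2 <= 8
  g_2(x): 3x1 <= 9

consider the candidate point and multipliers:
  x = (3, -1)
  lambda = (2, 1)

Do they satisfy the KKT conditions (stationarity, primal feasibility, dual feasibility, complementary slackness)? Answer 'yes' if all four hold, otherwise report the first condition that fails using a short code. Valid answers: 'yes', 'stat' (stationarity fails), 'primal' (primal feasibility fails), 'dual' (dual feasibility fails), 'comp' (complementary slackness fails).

Gradient of f: grad f(x) = Q x + c = (-9, 3)
Constraint values g_i(x) = a_i^T x - b_i:
  g_1((3, -1)) = 0
  g_2((3, -1)) = 0
Stationarity residual: grad f(x) + sum_i lambda_i a_i = (-2, -1)
  -> stationarity FAILS
Primal feasibility (all g_i <= 0): OK
Dual feasibility (all lambda_i >= 0): OK
Complementary slackness (lambda_i * g_i(x) = 0 for all i): OK

Verdict: the first failing condition is stationarity -> stat.

stat


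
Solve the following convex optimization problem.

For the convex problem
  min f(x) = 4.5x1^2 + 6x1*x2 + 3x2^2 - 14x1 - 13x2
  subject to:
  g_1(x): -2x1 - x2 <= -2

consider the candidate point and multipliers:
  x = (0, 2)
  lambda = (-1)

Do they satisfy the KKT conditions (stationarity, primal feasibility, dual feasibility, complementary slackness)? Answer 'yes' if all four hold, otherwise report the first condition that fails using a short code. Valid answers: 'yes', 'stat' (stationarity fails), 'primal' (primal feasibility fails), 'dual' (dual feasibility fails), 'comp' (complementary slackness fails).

Gradient of f: grad f(x) = Q x + c = (-2, -1)
Constraint values g_i(x) = a_i^T x - b_i:
  g_1((0, 2)) = 0
Stationarity residual: grad f(x) + sum_i lambda_i a_i = (0, 0)
  -> stationarity OK
Primal feasibility (all g_i <= 0): OK
Dual feasibility (all lambda_i >= 0): FAILS
Complementary slackness (lambda_i * g_i(x) = 0 for all i): OK

Verdict: the first failing condition is dual_feasibility -> dual.

dual


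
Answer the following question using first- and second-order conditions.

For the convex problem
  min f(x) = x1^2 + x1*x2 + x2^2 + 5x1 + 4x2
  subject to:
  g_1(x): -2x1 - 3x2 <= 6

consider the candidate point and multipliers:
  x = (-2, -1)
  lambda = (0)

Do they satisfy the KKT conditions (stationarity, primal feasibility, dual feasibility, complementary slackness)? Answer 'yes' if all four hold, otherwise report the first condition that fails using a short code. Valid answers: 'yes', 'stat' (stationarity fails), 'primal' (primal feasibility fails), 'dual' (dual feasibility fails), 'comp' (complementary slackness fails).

Gradient of f: grad f(x) = Q x + c = (0, 0)
Constraint values g_i(x) = a_i^T x - b_i:
  g_1((-2, -1)) = 1
Stationarity residual: grad f(x) + sum_i lambda_i a_i = (0, 0)
  -> stationarity OK
Primal feasibility (all g_i <= 0): FAILS
Dual feasibility (all lambda_i >= 0): OK
Complementary slackness (lambda_i * g_i(x) = 0 for all i): OK

Verdict: the first failing condition is primal_feasibility -> primal.

primal


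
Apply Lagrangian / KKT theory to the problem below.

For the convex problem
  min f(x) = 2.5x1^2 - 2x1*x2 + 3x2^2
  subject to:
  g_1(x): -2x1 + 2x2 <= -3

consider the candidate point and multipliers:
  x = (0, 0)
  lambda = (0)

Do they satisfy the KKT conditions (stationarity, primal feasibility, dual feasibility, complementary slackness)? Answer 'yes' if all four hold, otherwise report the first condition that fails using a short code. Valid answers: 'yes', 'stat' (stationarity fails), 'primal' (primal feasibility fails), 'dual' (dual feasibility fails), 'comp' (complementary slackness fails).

Gradient of f: grad f(x) = Q x + c = (0, 0)
Constraint values g_i(x) = a_i^T x - b_i:
  g_1((0, 0)) = 3
Stationarity residual: grad f(x) + sum_i lambda_i a_i = (0, 0)
  -> stationarity OK
Primal feasibility (all g_i <= 0): FAILS
Dual feasibility (all lambda_i >= 0): OK
Complementary slackness (lambda_i * g_i(x) = 0 for all i): OK

Verdict: the first failing condition is primal_feasibility -> primal.

primal


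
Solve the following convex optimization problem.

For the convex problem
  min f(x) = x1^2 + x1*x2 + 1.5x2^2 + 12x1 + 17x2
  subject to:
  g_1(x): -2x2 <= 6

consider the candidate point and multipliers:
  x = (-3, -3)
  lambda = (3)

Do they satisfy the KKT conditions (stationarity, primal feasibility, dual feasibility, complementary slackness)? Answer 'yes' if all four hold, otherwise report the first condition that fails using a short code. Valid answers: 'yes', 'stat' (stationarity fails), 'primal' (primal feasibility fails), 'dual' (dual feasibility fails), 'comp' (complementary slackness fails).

Gradient of f: grad f(x) = Q x + c = (3, 5)
Constraint values g_i(x) = a_i^T x - b_i:
  g_1((-3, -3)) = 0
Stationarity residual: grad f(x) + sum_i lambda_i a_i = (3, -1)
  -> stationarity FAILS
Primal feasibility (all g_i <= 0): OK
Dual feasibility (all lambda_i >= 0): OK
Complementary slackness (lambda_i * g_i(x) = 0 for all i): OK

Verdict: the first failing condition is stationarity -> stat.

stat


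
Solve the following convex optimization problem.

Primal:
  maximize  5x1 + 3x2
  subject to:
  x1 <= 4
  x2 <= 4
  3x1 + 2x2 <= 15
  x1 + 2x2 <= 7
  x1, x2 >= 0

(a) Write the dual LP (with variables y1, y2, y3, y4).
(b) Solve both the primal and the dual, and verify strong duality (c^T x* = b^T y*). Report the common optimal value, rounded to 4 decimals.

The standard primal-dual pair for 'max c^T x s.t. A x <= b, x >= 0' is:
  Dual:  min b^T y  s.t.  A^T y >= c,  y >= 0.

So the dual LP is:
  minimize  4y1 + 4y2 + 15y3 + 7y4
  subject to:
    y1 + 3y3 + y4 >= 5
    y2 + 2y3 + 2y4 >= 3
    y1, y2, y3, y4 >= 0

Solving the primal: x* = (4, 1.5).
  primal value c^T x* = 24.5.
Solving the dual: y* = (3.5, 0, 0, 1.5).
  dual value b^T y* = 24.5.
Strong duality: c^T x* = b^T y*. Confirmed.

24.5


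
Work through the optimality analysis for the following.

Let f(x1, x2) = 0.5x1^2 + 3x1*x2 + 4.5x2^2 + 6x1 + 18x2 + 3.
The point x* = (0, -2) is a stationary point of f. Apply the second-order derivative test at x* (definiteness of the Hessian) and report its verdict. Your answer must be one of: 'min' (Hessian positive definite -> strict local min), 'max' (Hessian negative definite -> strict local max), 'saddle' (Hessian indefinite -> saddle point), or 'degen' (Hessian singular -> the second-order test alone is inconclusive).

Compute the Hessian H = grad^2 f:
  H = [[1, 3], [3, 9]]
Verify stationarity: grad f(x*) = H x* + g = (0, 0).
Eigenvalues of H: 0, 10.
H has a zero eigenvalue (singular; positive semidefinite but not definite), so H is neither positive definite, negative definite, nor indefinite. The second-order test alone is inconclusive -> degen.
(Indeed, f is constant along the null direction of H through x*, so x* is not a strict local extremum.)

degen


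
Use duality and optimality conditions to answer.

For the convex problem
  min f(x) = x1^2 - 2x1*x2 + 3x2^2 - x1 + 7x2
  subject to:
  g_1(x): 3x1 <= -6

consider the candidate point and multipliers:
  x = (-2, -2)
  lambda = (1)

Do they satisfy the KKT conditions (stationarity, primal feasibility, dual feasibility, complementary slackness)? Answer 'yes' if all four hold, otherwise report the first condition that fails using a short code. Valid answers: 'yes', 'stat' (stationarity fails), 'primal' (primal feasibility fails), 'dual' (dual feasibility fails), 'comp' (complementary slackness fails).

Gradient of f: grad f(x) = Q x + c = (-1, -1)
Constraint values g_i(x) = a_i^T x - b_i:
  g_1((-2, -2)) = 0
Stationarity residual: grad f(x) + sum_i lambda_i a_i = (2, -1)
  -> stationarity FAILS
Primal feasibility (all g_i <= 0): OK
Dual feasibility (all lambda_i >= 0): OK
Complementary slackness (lambda_i * g_i(x) = 0 for all i): OK

Verdict: the first failing condition is stationarity -> stat.

stat


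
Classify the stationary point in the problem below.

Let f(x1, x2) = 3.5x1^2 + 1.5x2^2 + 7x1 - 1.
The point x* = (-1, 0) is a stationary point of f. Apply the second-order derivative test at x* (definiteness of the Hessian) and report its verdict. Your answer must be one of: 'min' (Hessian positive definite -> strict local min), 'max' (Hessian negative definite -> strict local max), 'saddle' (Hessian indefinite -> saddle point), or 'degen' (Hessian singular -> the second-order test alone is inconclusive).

Compute the Hessian H = grad^2 f:
  H = [[7, 0], [0, 3]]
Verify stationarity: grad f(x*) = H x* + g = (0, 0).
Eigenvalues of H: 3, 7.
Both eigenvalues > 0, so H is positive definite -> x* is a strict local min.

min


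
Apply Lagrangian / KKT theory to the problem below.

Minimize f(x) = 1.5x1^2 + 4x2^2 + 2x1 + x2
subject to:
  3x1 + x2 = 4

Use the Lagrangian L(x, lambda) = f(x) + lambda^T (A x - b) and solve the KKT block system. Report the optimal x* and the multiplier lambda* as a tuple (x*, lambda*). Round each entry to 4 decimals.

Form the Lagrangian:
  L(x, lambda) = (1/2) x^T Q x + c^T x + lambda^T (A x - b)
Stationarity (grad_x L = 0): Q x + c + A^T lambda = 0.
Primal feasibility: A x = b.

This gives the KKT block system:
  [ Q   A^T ] [ x     ]   [-c ]
  [ A    0  ] [ lambda ] = [ b ]

Solving the linear system:
  x*      = (1.2933, 0.12)
  lambda* = (-1.96)
  f(x*)   = 5.2733

x* = (1.2933, 0.12), lambda* = (-1.96)


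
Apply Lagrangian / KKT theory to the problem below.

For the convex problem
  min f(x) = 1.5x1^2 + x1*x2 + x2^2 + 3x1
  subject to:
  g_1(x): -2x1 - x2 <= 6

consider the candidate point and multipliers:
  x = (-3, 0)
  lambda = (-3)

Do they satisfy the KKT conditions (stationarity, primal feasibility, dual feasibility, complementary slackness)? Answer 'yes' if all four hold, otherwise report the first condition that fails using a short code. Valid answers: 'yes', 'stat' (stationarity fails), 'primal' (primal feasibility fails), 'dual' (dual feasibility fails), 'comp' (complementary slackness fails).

Gradient of f: grad f(x) = Q x + c = (-6, -3)
Constraint values g_i(x) = a_i^T x - b_i:
  g_1((-3, 0)) = 0
Stationarity residual: grad f(x) + sum_i lambda_i a_i = (0, 0)
  -> stationarity OK
Primal feasibility (all g_i <= 0): OK
Dual feasibility (all lambda_i >= 0): FAILS
Complementary slackness (lambda_i * g_i(x) = 0 for all i): OK

Verdict: the first failing condition is dual_feasibility -> dual.

dual


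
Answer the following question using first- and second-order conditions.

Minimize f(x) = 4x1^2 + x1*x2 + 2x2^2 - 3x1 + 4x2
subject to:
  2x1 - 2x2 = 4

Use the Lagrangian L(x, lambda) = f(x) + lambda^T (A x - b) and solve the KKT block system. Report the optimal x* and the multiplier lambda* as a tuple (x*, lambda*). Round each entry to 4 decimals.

Form the Lagrangian:
  L(x, lambda) = (1/2) x^T Q x + c^T x + lambda^T (A x - b)
Stationarity (grad_x L = 0): Q x + c + A^T lambda = 0.
Primal feasibility: A x = b.

This gives the KKT block system:
  [ Q   A^T ] [ x     ]   [-c ]
  [ A    0  ] [ lambda ] = [ b ]

Solving the linear system:
  x*      = (0.6429, -1.3571)
  lambda* = (-0.3929)
  f(x*)   = -2.8929

x* = (0.6429, -1.3571), lambda* = (-0.3929)
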